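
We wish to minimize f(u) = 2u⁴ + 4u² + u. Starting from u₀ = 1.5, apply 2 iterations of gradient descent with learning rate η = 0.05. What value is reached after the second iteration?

-0.3

f′(u) = 8u³ + 8u + 1
Step 1: f′(1.5) = 40; u₁ = 1.5 − 0.05·40 = -0.5
Step 2: f′(-0.5) = -4; u₂ = -0.5 − 0.05·(-4) = -0.3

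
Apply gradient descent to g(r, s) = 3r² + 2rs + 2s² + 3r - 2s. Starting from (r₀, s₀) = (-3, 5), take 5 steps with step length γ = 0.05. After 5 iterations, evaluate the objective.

∇g = (6r + 2s + 3, 2r + 4s - 2)
Step 1: at (-3, 5), ∇g = (-5, 12) → (-3, 5) − 0.05·(-5, 12) = (-2.75, 4.4)
Step 2: at (-2.75, 4.4), ∇g = (-4.7, 10.1) → (-2.75, 4.4) − 0.05·(-4.7, 10.1) = (-2.515, 3.895)
Step 3: at (-2.515, 3.895), ∇g = (-4.3, 8.55) → (-2.515, 3.895) − 0.05·(-4.3, 8.55) = (-2.3, 3.4675)
Step 4: at (-2.3, 3.4675), ∇g = (-3.865, 7.27) → (-2.3, 3.4675) − 0.05·(-3.865, 7.27) = (-2.10675, 3.104)
Step 5: at (-2.10675, 3.104), ∇g = (-3.4325, 6.2025) → (-2.10675, 3.104) − 0.05·(-3.4325, 6.2025) = (-1.935125, 2.793875)
g(-1.935125, 2.793875) = 4.639481609375

4.639481609375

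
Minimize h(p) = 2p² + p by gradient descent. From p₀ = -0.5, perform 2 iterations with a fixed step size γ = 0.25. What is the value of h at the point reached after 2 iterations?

-0.125

h′(p) = 4p + 1
Step 1: h′(-0.5) = -1; p₁ = -0.5 − 0.25·(-1) = -0.25
Step 2: h′(-0.25) = 0; p₂ = -0.25 − 0.25·0 = -0.25
h(-0.25) = -0.125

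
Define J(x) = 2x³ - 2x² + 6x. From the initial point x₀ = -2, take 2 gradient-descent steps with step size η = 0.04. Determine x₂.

J′(x) = 6x² - 4x + 6
Step 1: J′(-2) = 38; x₁ = -2 − 0.04·38 = -3.52
Step 2: J′(-3.52) = 94.4224; x₂ = -3.52 − 0.04·94.4224 = -7.296896

-7.296896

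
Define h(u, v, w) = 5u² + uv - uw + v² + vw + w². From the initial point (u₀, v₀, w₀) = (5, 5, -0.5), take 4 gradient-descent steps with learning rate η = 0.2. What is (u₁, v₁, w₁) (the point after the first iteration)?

∇h = (10u + v - w, u + 2v + w, -u + v + 2w)
(u₁, v₁, w₁) = (5, 5, -0.5) − 0.2·(55.5, 14.5, -1) = (-6.1, 2.1, -0.3)

(-6.1, 2.1, -0.3)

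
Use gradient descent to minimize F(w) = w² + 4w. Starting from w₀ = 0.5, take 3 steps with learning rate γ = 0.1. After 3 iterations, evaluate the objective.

-2.3616

F′(w) = 2w + 4
Step 1: F′(0.5) = 5; w₁ = 0.5 − 0.1·5 = 0
Step 2: F′(0) = 4; w₂ = 0 − 0.1·4 = -0.4
Step 3: F′(-0.4) = 3.2; w₃ = -0.4 − 0.1·3.2 = -0.72
F(-0.72) = -2.3616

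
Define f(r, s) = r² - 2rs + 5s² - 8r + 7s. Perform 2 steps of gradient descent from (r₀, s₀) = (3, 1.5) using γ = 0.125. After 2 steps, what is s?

∇f = (2r - 2s - 8, -2r + 10s + 7)
(r₁, s₁) = (3, 1.5) − 0.125·(-5, 16) = (3.625, -0.5)
(r₂, s₂) = (3.625, -0.5) − 0.125·(0.25, -5.25) = (3.59375, 0.15625)
s = 0.15625

0.15625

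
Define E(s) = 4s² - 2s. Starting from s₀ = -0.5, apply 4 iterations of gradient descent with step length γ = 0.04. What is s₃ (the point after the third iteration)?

0.014176

E′(s) = 8s - 2
s₁ = -0.5 − 0.04·(-6) = -0.26
s₂ = -0.26 − 0.04·(-4.08) = -0.0968
s₃ = -0.0968 − 0.04·(-2.7744) = 0.014176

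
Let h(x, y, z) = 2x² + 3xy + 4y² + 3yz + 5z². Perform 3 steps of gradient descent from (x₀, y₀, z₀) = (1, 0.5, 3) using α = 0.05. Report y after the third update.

-0.508875

∇h = (4x + 3y, 3x + 8y + 3z, 3y + 10z)
Step 1: at (1, 0.5, 3), ∇h = (5.5, 16, 31.5) → (1, 0.5, 3) − 0.05·(5.5, 16, 31.5) = (0.725, -0.3, 1.425)
Step 2: at (0.725, -0.3, 1.425), ∇h = (2, 4.05, 13.35) → (0.725, -0.3, 1.425) − 0.05·(2, 4.05, 13.35) = (0.625, -0.5025, 0.7575)
Step 3: at (0.625, -0.5025, 0.7575), ∇h = (0.9925, 0.1275, 6.0675) → (0.625, -0.5025, 0.7575) − 0.05·(0.9925, 0.1275, 6.0675) = (0.575375, -0.508875, 0.454125)
y = -0.508875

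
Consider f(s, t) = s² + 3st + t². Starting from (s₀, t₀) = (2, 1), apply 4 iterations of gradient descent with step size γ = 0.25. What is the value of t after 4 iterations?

-1.21484375

∇f = (2s + 3t, 3s + 2t)
(s₁, t₁) = (2, 1) − 0.25·(7, 8) = (0.25, -1)
(s₂, t₂) = (0.25, -1) − 0.25·(-2.5, -1.25) = (0.875, -0.6875)
(s₃, t₃) = (0.875, -0.6875) − 0.25·(-0.3125, 1.25) = (0.953125, -1)
(s₄, t₄) = (0.953125, -1) − 0.25·(-1.09375, 0.859375) = (1.2265625, -1.21484375)
t = -1.21484375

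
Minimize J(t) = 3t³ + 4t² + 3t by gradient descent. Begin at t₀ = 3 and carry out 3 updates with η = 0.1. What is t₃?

-2896.4575104

J′(t) = 9t² + 8t + 3
t₁ = 3 − 0.1·108 = -7.8
t₂ = -7.8 − 0.1·488.16 = -56.616
t₃ = -56.616 − 0.1·28398.415104 = -2896.4575104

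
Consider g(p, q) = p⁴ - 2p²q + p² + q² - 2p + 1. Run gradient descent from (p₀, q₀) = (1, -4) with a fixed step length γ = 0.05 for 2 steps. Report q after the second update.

∇g = (4p³ - 4pq + 2p - 2, -2p² + 2q)
(p₁, q₁) = (1, -4) − 0.05·(20, -10) = (0, -3.5)
(p₂, q₂) = (0, -3.5) − 0.05·(-2, -7) = (0.1, -3.15)
q = -3.15

-3.15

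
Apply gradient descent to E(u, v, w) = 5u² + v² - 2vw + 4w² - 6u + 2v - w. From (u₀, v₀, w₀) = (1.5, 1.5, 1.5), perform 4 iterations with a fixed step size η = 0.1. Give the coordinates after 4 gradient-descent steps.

∇E = (10u - 6, 2v - 2w + 2, -2v + 8w - 1)
(u₁, v₁, w₁) = (1.5, 1.5, 1.5) − 0.1·(9, 2, 8) = (0.6, 1.3, 0.7)
(u₂, v₂, w₂) = (0.6, 1.3, 0.7) − 0.1·(0, 3.2, 2) = (0.6, 0.98, 0.5)
(u₃, v₃, w₃) = (0.6, 0.98, 0.5) − 0.1·(0, 2.96, 1.04) = (0.6, 0.684, 0.396)
(u₄, v₄, w₄) = (0.6, 0.684, 0.396) − 0.1·(0, 2.576, 0.8) = (0.6, 0.4264, 0.316)

(0.6, 0.4264, 0.316)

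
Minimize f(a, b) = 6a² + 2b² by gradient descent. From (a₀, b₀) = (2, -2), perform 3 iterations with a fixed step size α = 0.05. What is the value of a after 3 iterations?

0.128

∇f = (12a, 4b)
Step 1: at (2, -2), ∇f = (24, -8) → (2, -2) − 0.05·(24, -8) = (0.8, -1.6)
Step 2: at (0.8, -1.6), ∇f = (9.6, -6.4) → (0.8, -1.6) − 0.05·(9.6, -6.4) = (0.32, -1.28)
Step 3: at (0.32, -1.28), ∇f = (3.84, -5.12) → (0.32, -1.28) − 0.05·(3.84, -5.12) = (0.128, -1.024)
a = 0.128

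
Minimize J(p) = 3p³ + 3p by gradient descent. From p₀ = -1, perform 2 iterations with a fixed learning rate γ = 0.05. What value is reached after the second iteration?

-2.902

J′(p) = 9p² + 3
Step 1: J′(-1) = 12; p₁ = -1 − 0.05·12 = -1.6
Step 2: J′(-1.6) = 26.04; p₂ = -1.6 − 0.05·26.04 = -2.902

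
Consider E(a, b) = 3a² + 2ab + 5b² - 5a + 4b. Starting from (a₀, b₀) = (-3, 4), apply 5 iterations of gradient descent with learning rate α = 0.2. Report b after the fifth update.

∇E = (6a + 2b - 5, 2a + 10b + 4)
(a₁, b₁) = (-3, 4) − 0.2·(-15, 38) = (0, -3.6)
(a₂, b₂) = (0, -3.6) − 0.2·(-12.2, -32) = (2.44, 2.8)
(a₃, b₃) = (2.44, 2.8) − 0.2·(15.24, 36.88) = (-0.608, -4.576)
(a₄, b₄) = (-0.608, -4.576) − 0.2·(-17.8, -42.976) = (2.952, 4.0192)
(a₅, b₅) = (2.952, 4.0192) − 0.2·(20.7504, 50.096) = (-1.19808, -6)
b = -6

-6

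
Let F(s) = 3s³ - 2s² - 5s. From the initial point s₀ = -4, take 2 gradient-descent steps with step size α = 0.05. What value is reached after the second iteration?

-75.978125

F′(s) = 9s² - 4s - 5
s₁ = -4 − 0.05·155 = -11.75
s₂ = -11.75 − 0.05·1284.5625 = -75.978125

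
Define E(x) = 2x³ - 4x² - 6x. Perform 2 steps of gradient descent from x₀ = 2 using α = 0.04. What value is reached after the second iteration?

E′(x) = 6x² - 8x - 6
Step 1: E′(2) = 2; x₁ = 2 − 0.04·2 = 1.92
Step 2: E′(1.92) = 0.7584; x₂ = 1.92 − 0.04·0.7584 = 1.889664

1.889664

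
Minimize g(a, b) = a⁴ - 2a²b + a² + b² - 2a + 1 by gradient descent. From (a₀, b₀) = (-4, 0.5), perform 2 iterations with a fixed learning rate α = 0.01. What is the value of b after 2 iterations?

0.834128

∇g = (4a³ - 4ab + 2a - 2, -2a² + 2b)
Step 1: at (-4, 0.5), ∇g = (-258, -31) → (-4, 0.5) − 0.01·(-258, -31) = (-1.42, 0.81)
Step 2: at (-1.42, 0.81), ∇g = (-11.692352, -2.4128) → (-1.42, 0.81) − 0.01·(-11.692352, -2.4128) = (-1.30307648, 0.834128)
b = 0.834128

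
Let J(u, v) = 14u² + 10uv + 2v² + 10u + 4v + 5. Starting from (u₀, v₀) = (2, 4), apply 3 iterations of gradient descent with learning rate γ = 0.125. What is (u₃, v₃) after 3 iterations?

(-87.890625, -29.125)

∇J = (28u + 10v + 10, 10u + 4v + 4)
Step 1: at (2, 4), ∇J = (106, 40) → (2, 4) − 0.125·(106, 40) = (-11.25, -1)
Step 2: at (-11.25, -1), ∇J = (-315, -112.5) → (-11.25, -1) − 0.125·(-315, -112.5) = (28.125, 13.0625)
Step 3: at (28.125, 13.0625), ∇J = (928.125, 337.5) → (28.125, 13.0625) − 0.125·(928.125, 337.5) = (-87.890625, -29.125)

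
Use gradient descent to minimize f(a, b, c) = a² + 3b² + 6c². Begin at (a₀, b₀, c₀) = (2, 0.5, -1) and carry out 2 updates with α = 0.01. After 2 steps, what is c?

-0.7744

∇f = (2a, 6b, 12c)
Step 1: at (2, 0.5, -1), ∇f = (4, 3, -12) → (2, 0.5, -1) − 0.01·(4, 3, -12) = (1.96, 0.47, -0.88)
Step 2: at (1.96, 0.47, -0.88), ∇f = (3.92, 2.82, -10.56) → (1.96, 0.47, -0.88) − 0.01·(3.92, 2.82, -10.56) = (1.9208, 0.4418, -0.7744)
c = -0.7744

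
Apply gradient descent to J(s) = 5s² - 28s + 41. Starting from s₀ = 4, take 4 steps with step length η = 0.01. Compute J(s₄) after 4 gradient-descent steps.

J′(s) = 10s - 28
Step 1: J′(4) = 12; s₁ = 4 − 0.01·12 = 3.88
Step 2: J′(3.88) = 10.8; s₂ = 3.88 − 0.01·10.8 = 3.772
Step 3: J′(3.772) = 9.72; s₃ = 3.772 − 0.01·9.72 = 3.6748
Step 4: J′(3.6748) = 8.748; s₄ = 3.6748 − 0.01·8.748 = 3.58732
J(3.58732) = 4.899363912

4.899363912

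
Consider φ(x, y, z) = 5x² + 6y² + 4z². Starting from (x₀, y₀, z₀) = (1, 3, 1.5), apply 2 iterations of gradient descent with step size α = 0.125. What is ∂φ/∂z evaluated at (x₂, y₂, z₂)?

0

∇φ = (10x, 12y, 8z)
Step 1: at (1, 3, 1.5), ∇φ = (10, 36, 12) → (1, 3, 1.5) − 0.125·(10, 36, 12) = (-0.25, -1.5, 0)
Step 2: at (-0.25, -1.5, 0), ∇φ = (-2.5, -18, 0) → (-0.25, -1.5, 0) − 0.125·(-2.5, -18, 0) = (0.0625, 0.75, 0)
∂φ/∂z at (0.0625, 0.75, 0) = 0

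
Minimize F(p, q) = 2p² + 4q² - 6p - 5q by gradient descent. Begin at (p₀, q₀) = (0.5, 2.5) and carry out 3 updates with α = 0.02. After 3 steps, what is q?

1.73632

∇F = (4p - 6, 8q - 5)
(p₁, q₁) = (0.5, 2.5) − 0.02·(-4, 15) = (0.58, 2.2)
(p₂, q₂) = (0.58, 2.2) − 0.02·(-3.68, 12.6) = (0.6536, 1.948)
(p₃, q₃) = (0.6536, 1.948) − 0.02·(-3.3856, 10.584) = (0.721312, 1.73632)
q = 1.73632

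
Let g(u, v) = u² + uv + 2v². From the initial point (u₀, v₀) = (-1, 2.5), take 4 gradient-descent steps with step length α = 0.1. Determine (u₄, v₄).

∇g = (2u + v, u + 4v)
Step 1: at (-1, 2.5), ∇g = (0.5, 9) → (-1, 2.5) − 0.1·(0.5, 9) = (-1.05, 1.6)
Step 2: at (-1.05, 1.6), ∇g = (-0.5, 5.35) → (-1.05, 1.6) − 0.1·(-0.5, 5.35) = (-1, 1.065)
Step 3: at (-1, 1.065), ∇g = (-0.935, 3.26) → (-1, 1.065) − 0.1·(-0.935, 3.26) = (-0.9065, 0.739)
Step 4: at (-0.9065, 0.739), ∇g = (-1.074, 2.0495) → (-0.9065, 0.739) − 0.1·(-1.074, 2.0495) = (-0.7991, 0.53405)

(-0.7991, 0.53405)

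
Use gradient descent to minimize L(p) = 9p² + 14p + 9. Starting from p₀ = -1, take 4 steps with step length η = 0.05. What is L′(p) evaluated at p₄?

L′(p) = 18p + 14
p₁ = -1 − 0.05·(-4) = -0.8
p₂ = -0.8 − 0.05·(-0.4) = -0.78
p₃ = -0.78 − 0.05·(-0.04) = -0.778
p₄ = -0.778 − 0.05·(-0.004) = -0.7778
L′(p) at (-0.7778) = -0.0004

-0.0004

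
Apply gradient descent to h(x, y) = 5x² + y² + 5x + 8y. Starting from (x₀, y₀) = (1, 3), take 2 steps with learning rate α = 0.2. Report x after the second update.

1

∇h = (10x + 5, 2y + 8)
(x₁, y₁) = (1, 3) − 0.2·(15, 14) = (-2, 0.2)
(x₂, y₂) = (-2, 0.2) − 0.2·(-15, 8.4) = (1, -1.48)
x = 1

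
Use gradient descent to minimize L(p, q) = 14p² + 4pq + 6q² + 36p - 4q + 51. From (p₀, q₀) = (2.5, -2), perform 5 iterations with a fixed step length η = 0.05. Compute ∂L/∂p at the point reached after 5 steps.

-1.424

∇L = (28p + 4q + 36, 4p + 12q - 4)
Step 1: at (2.5, -2), ∇L = (98, -18) → (2.5, -2) − 0.05·(98, -18) = (-2.4, -1.1)
Step 2: at (-2.4, -1.1), ∇L = (-35.6, -26.8) → (-2.4, -1.1) − 0.05·(-35.6, -26.8) = (-0.62, 0.24)
Step 3: at (-0.62, 0.24), ∇L = (19.6, -3.6) → (-0.62, 0.24) − 0.05·(19.6, -3.6) = (-1.6, 0.42)
Step 4: at (-1.6, 0.42), ∇L = (-7.12, -5.36) → (-1.6, 0.42) − 0.05·(-7.12, -5.36) = (-1.244, 0.688)
Step 5: at (-1.244, 0.688), ∇L = (3.92, -0.72) → (-1.244, 0.688) − 0.05·(3.92, -0.72) = (-1.44, 0.724)
∂L/∂p at (-1.44, 0.724) = -1.424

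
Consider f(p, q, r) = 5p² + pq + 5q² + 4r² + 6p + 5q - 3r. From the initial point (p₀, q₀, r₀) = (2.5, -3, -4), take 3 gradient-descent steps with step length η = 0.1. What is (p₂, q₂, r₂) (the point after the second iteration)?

(-0.525, -0.47, 0.2)

∇f = (10p + q + 6, p + 10q + 5, 8r - 3)
Step 1: at (2.5, -3, -4), ∇f = (28, -22.5, -35) → (2.5, -3, -4) − 0.1·(28, -22.5, -35) = (-0.3, -0.75, -0.5)
Step 2: at (-0.3, -0.75, -0.5), ∇f = (2.25, -2.8, -7) → (-0.3, -0.75, -0.5) − 0.1·(2.25, -2.8, -7) = (-0.525, -0.47, 0.2)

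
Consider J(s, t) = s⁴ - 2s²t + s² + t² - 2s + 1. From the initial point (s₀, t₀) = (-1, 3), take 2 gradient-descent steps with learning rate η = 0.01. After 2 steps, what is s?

∇J = (4s³ - 4st + 2s - 2, -2s² + 2t)
Step 1: at (-1, 3), ∇J = (4, 4) → (-1, 3) − 0.01·(4, 4) = (-1.04, 2.96)
Step 2: at (-1.04, 2.96), ∇J = (3.734144, 3.7568) → (-1.04, 2.96) − 0.01·(3.734144, 3.7568) = (-1.07734144, 2.922432)
s = -1.07734144

-1.07734144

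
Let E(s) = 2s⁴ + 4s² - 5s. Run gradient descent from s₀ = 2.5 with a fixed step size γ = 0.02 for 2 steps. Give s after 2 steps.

-0.14768

E′(s) = 8s³ + 8s - 5
Step 1: E′(2.5) = 140; s₁ = 2.5 − 0.02·140 = -0.3
Step 2: E′(-0.3) = -7.616; s₂ = -0.3 − 0.02·(-7.616) = -0.14768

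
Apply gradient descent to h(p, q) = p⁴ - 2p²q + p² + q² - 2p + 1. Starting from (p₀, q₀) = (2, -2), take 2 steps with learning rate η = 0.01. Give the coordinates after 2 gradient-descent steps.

∇h = (4p³ - 4pq + 2p - 2, -2p² + 2q)
(p₁, q₁) = (2, -2) − 0.01·(50, -12) = (1.5, -1.88)
(p₂, q₂) = (1.5, -1.88) − 0.01·(25.78, -8.26) = (1.2422, -1.7974)

(1.2422, -1.7974)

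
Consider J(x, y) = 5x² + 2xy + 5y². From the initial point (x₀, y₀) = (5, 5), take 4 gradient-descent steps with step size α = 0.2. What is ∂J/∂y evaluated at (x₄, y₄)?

230.496

∇J = (10x + 2y, 2x + 10y)
(x₁, y₁) = (5, 5) − 0.2·(60, 60) = (-7, -7)
(x₂, y₂) = (-7, -7) − 0.2·(-84, -84) = (9.8, 9.8)
(x₃, y₃) = (9.8, 9.8) − 0.2·(117.6, 117.6) = (-13.72, -13.72)
(x₄, y₄) = (-13.72, -13.72) − 0.2·(-164.64, -164.64) = (19.208, 19.208)
∂J/∂y at (19.208, 19.208) = 230.496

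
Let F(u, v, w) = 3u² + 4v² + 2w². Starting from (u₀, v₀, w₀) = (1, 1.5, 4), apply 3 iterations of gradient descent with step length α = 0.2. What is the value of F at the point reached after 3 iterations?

∇F = (6u, 8v, 4w)
(u₁, v₁, w₁) = (1, 1.5, 4) − 0.2·(6, 12, 16) = (-0.2, -0.9, 0.8)
(u₂, v₂, w₂) = (-0.2, -0.9, 0.8) − 0.2·(-1.2, -7.2, 3.2) = (0.04, 0.54, 0.16)
(u₃, v₃, w₃) = (0.04, 0.54, 0.16) − 0.2·(0.24, 4.32, 0.64) = (-0.008, -0.324, 0.032)
F(-0.008, -0.324, 0.032) = 0.422144

0.422144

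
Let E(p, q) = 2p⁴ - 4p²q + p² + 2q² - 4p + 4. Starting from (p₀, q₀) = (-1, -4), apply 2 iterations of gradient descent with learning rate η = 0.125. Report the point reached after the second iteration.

(-110.234375, 10.53125)

∇E = (8p³ - 8pq + 2p - 4, -4p² + 4q)
Step 1: at (-1, -4), ∇E = (-46, -20) → (-1, -4) − 0.125·(-46, -20) = (4.75, -1.5)
Step 2: at (4.75, -1.5), ∇E = (919.875, -96.25) → (4.75, -1.5) − 0.125·(919.875, -96.25) = (-110.234375, 10.53125)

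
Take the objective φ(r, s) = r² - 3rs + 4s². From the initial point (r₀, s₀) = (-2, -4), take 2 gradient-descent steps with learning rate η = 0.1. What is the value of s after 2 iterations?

∇φ = (2r - 3s, -3r + 8s)
(r₁, s₁) = (-2, -4) − 0.1·(8, -26) = (-2.8, -1.4)
(r₂, s₂) = (-2.8, -1.4) − 0.1·(-1.4, -2.8) = (-2.66, -1.12)
s = -1.12

-1.12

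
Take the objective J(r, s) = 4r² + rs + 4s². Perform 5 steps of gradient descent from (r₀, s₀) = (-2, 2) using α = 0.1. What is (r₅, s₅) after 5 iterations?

(-0.00486, 0.00486)

∇J = (8r + s, r + 8s)
Step 1: at (-2, 2), ∇J = (-14, 14) → (-2, 2) − 0.1·(-14, 14) = (-0.6, 0.6)
Step 2: at (-0.6, 0.6), ∇J = (-4.2, 4.2) → (-0.6, 0.6) − 0.1·(-4.2, 4.2) = (-0.18, 0.18)
Step 3: at (-0.18, 0.18), ∇J = (-1.26, 1.26) → (-0.18, 0.18) − 0.1·(-1.26, 1.26) = (-0.054, 0.054)
Step 4: at (-0.054, 0.054), ∇J = (-0.378, 0.378) → (-0.054, 0.054) − 0.1·(-0.378, 0.378) = (-0.0162, 0.0162)
Step 5: at (-0.0162, 0.0162), ∇J = (-0.1134, 0.1134) → (-0.0162, 0.0162) − 0.1·(-0.1134, 0.1134) = (-0.00486, 0.00486)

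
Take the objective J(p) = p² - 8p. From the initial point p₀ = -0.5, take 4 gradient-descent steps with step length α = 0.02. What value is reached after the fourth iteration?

J′(p) = 2p - 8
p₁ = -0.5 − 0.02·(-9) = -0.32
p₂ = -0.32 − 0.02·(-8.64) = -0.1472
p₃ = -0.1472 − 0.02·(-8.2944) = 0.018688
p₄ = 0.018688 − 0.02·(-7.962624) = 0.17794048

0.17794048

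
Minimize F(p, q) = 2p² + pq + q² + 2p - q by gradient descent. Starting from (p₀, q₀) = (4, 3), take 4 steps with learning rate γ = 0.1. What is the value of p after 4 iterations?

∇F = (4p + q + 2, p + 2q - 1)
(p₁, q₁) = (4, 3) − 0.1·(21, 9) = (1.9, 2.1)
(p₂, q₂) = (1.9, 2.1) − 0.1·(11.7, 5.1) = (0.73, 1.59)
(p₃, q₃) = (0.73, 1.59) − 0.1·(6.51, 2.91) = (0.079, 1.299)
(p₄, q₄) = (0.079, 1.299) − 0.1·(3.615, 1.677) = (-0.2825, 1.1313)
p = -0.2825

-0.2825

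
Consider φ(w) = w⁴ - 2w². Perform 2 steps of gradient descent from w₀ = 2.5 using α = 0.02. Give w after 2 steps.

φ′(w) = 4w³ - 4w
w₁ = 2.5 − 0.02·52.5 = 1.45
w₂ = 1.45 − 0.02·6.3945 = 1.32211

1.32211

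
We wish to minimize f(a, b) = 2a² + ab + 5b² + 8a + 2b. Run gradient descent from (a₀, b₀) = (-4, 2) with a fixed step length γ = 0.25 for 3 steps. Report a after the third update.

∇f = (4a + b + 8, a + 10b + 2)
Step 1: at (-4, 2), ∇f = (-6, 18) → (-4, 2) − 0.25·(-6, 18) = (-2.5, -2.5)
Step 2: at (-2.5, -2.5), ∇f = (-4.5, -25.5) → (-2.5, -2.5) − 0.25·(-4.5, -25.5) = (-1.375, 3.875)
Step 3: at (-1.375, 3.875), ∇f = (6.375, 39.375) → (-1.375, 3.875) − 0.25·(6.375, 39.375) = (-2.96875, -5.96875)
a = -2.96875

-2.96875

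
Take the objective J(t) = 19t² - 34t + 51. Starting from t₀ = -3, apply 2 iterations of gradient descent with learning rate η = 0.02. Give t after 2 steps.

J′(t) = 38t - 34
t₁ = -3 − 0.02·(-148) = -0.04
t₂ = -0.04 − 0.02·(-35.52) = 0.6704

0.6704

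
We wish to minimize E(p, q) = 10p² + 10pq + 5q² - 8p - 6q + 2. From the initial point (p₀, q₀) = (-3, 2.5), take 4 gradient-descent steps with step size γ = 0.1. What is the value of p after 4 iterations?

∇E = (20p + 10q - 8, 10p + 10q - 6)
(p₁, q₁) = (-3, 2.5) − 0.1·(-43, -11) = (1.3, 3.6)
(p₂, q₂) = (1.3, 3.6) − 0.1·(54, 43) = (-4.1, -0.7)
(p₃, q₃) = (-4.1, -0.7) − 0.1·(-97, -54) = (5.6, 4.7)
(p₄, q₄) = (5.6, 4.7) − 0.1·(151, 97) = (-9.5, -5)
p = -9.5

-9.5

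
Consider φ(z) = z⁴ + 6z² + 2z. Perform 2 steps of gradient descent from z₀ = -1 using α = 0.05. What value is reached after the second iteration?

φ′(z) = 4z³ + 12z + 2
Step 1: φ′(-1) = -14; z₁ = -1 − 0.05·(-14) = -0.3
Step 2: φ′(-0.3) = -1.708; z₂ = -0.3 − 0.05·(-1.708) = -0.2146

-0.2146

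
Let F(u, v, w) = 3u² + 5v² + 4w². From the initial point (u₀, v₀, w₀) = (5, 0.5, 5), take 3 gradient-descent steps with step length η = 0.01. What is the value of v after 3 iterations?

0.3645

∇F = (6u, 10v, 8w)
Step 1: at (5, 0.5, 5), ∇F = (30, 5, 40) → (5, 0.5, 5) − 0.01·(30, 5, 40) = (4.7, 0.45, 4.6)
Step 2: at (4.7, 0.45, 4.6), ∇F = (28.2, 4.5, 36.8) → (4.7, 0.45, 4.6) − 0.01·(28.2, 4.5, 36.8) = (4.418, 0.405, 4.232)
Step 3: at (4.418, 0.405, 4.232), ∇F = (26.508, 4.05, 33.856) → (4.418, 0.405, 4.232) − 0.01·(26.508, 4.05, 33.856) = (4.15292, 0.3645, 3.89344)
v = 0.3645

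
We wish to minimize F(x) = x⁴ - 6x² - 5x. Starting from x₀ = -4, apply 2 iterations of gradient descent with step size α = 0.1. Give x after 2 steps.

-2032.5268

F′(x) = 4x³ - 12x - 5
Step 1: F′(-4) = -213; x₁ = -4 − 0.1·(-213) = 17.3
Step 2: F′(17.3) = 20498.268; x₂ = 17.3 − 0.1·20498.268 = -2032.5268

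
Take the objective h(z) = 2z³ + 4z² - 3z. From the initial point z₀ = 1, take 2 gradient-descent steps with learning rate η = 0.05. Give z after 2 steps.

0.35925

h′(z) = 6z² + 8z - 3
z₁ = 1 − 0.05·11 = 0.45
z₂ = 0.45 − 0.05·1.815 = 0.35925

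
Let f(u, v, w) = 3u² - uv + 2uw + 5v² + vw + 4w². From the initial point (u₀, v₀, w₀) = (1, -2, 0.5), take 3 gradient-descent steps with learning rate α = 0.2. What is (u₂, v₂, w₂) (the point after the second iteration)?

∇f = (6u - v + 2w, -u + 10v + w, 2u + v + 8w)
(u₁, v₁, w₁) = (1, -2, 0.5) − 0.2·(9, -20.5, 4) = (-0.8, 2.1, -0.3)
(u₂, v₂, w₂) = (-0.8, 2.1, -0.3) − 0.2·(-7.5, 21.5, -1.9) = (0.7, -2.2, 0.08)

(0.7, -2.2, 0.08)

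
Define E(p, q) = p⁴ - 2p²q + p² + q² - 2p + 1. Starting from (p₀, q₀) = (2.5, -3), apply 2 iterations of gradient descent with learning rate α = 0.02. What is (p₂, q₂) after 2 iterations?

(0.46583368, -2.510876)

∇E = (4p³ - 4pq + 2p - 2, -2p² + 2q)
Step 1: at (2.5, -3), ∇E = (95.5, -18.5) → (2.5, -3) − 0.02·(95.5, -18.5) = (0.59, -2.63)
Step 2: at (0.59, -2.63), ∇E = (6.208316, -5.9562) → (0.59, -2.63) − 0.02·(6.208316, -5.9562) = (0.46583368, -2.510876)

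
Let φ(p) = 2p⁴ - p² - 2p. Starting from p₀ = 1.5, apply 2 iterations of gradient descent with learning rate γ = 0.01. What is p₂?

φ′(p) = 8p³ - 2p - 2
Step 1: φ′(1.5) = 22; p₁ = 1.5 − 0.01·22 = 1.28
Step 2: φ′(1.28) = 12.217216; p₂ = 1.28 − 0.01·12.217216 = 1.15782784

1.15782784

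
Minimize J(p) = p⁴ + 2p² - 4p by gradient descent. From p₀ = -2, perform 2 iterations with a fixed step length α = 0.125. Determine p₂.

J′(p) = 4p³ + 4p - 4
Step 1: J′(-2) = -44; p₁ = -2 − 0.125·(-44) = 3.5
Step 2: J′(3.5) = 181.5; p₂ = 3.5 − 0.125·181.5 = -19.1875

-19.1875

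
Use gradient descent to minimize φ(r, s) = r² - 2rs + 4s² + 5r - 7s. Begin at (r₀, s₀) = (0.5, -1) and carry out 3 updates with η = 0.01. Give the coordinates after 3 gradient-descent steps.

(0.274016, -0.561952)

∇φ = (2r - 2s + 5, -2r + 8s - 7)
(r₁, s₁) = (0.5, -1) − 0.01·(8, -16) = (0.42, -0.84)
(r₂, s₂) = (0.42, -0.84) − 0.01·(7.52, -14.56) = (0.3448, -0.6944)
(r₃, s₃) = (0.3448, -0.6944) − 0.01·(7.0784, -13.2448) = (0.274016, -0.561952)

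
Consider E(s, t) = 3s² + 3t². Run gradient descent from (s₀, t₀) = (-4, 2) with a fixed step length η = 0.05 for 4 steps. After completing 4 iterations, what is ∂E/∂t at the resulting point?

2.8812

∇E = (6s, 6t)
Step 1: at (-4, 2), ∇E = (-24, 12) → (-4, 2) − 0.05·(-24, 12) = (-2.8, 1.4)
Step 2: at (-2.8, 1.4), ∇E = (-16.8, 8.4) → (-2.8, 1.4) − 0.05·(-16.8, 8.4) = (-1.96, 0.98)
Step 3: at (-1.96, 0.98), ∇E = (-11.76, 5.88) → (-1.96, 0.98) − 0.05·(-11.76, 5.88) = (-1.372, 0.686)
Step 4: at (-1.372, 0.686), ∇E = (-8.232, 4.116) → (-1.372, 0.686) − 0.05·(-8.232, 4.116) = (-0.9604, 0.4802)
∂E/∂t at (-0.9604, 0.4802) = 2.8812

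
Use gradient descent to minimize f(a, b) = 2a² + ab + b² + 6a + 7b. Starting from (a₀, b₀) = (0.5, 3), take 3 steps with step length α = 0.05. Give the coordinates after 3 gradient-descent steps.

∇f = (4a + b + 6, a + 2b + 7)
Step 1: at (0.5, 3), ∇f = (11, 13.5) → (0.5, 3) − 0.05·(11, 13.5) = (-0.05, 2.325)
Step 2: at (-0.05, 2.325), ∇f = (8.125, 11.6) → (-0.05, 2.325) − 0.05·(8.125, 11.6) = (-0.45625, 1.745)
Step 3: at (-0.45625, 1.745), ∇f = (5.92, 10.03375) → (-0.45625, 1.745) − 0.05·(5.92, 10.03375) = (-0.75225, 1.2433125)

(-0.75225, 1.2433125)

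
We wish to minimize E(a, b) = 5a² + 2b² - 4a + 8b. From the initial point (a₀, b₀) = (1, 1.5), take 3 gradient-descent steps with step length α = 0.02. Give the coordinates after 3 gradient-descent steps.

∇E = (10a - 4, 4b + 8)
Step 1: at (1, 1.5), ∇E = (6, 14) → (1, 1.5) − 0.02·(6, 14) = (0.88, 1.22)
Step 2: at (0.88, 1.22), ∇E = (4.8, 12.88) → (0.88, 1.22) − 0.02·(4.8, 12.88) = (0.784, 0.9624)
Step 3: at (0.784, 0.9624), ∇E = (3.84, 11.8496) → (0.784, 0.9624) − 0.02·(3.84, 11.8496) = (0.7072, 0.725408)

(0.7072, 0.725408)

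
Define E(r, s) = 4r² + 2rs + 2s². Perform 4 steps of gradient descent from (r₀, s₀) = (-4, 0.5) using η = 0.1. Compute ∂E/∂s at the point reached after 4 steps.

∇E = (8r + 2s, 2r + 4s)
(r₁, s₁) = (-4, 0.5) − 0.1·(-31, -6) = (-0.9, 1.1)
(r₂, s₂) = (-0.9, 1.1) − 0.1·(-5, 2.6) = (-0.4, 0.84)
(r₃, s₃) = (-0.4, 0.84) − 0.1·(-1.52, 2.56) = (-0.248, 0.584)
(r₄, s₄) = (-0.248, 0.584) − 0.1·(-0.816, 1.84) = (-0.1664, 0.4)
∂E/∂s at (-0.1664, 0.4) = 1.2672

1.2672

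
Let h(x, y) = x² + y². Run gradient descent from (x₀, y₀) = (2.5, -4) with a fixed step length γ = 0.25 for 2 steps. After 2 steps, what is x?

0.625

∇h = (2x, 2y)
(x₁, y₁) = (2.5, -4) − 0.25·(5, -8) = (1.25, -2)
(x₂, y₂) = (1.25, -2) − 0.25·(2.5, -4) = (0.625, -1)
x = 0.625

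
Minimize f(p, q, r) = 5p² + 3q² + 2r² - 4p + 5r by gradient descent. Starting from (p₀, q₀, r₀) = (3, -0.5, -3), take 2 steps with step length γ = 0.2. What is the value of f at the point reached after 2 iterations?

29.886

∇f = (10p - 4, 6q, 4r + 5)
(p₁, q₁, r₁) = (3, -0.5, -3) − 0.2·(26, -3, -7) = (-2.2, 0.1, -1.6)
(p₂, q₂, r₂) = (-2.2, 0.1, -1.6) − 0.2·(-26, 0.6, -1.4) = (3, -0.02, -1.32)
f(3, -0.02, -1.32) = 29.886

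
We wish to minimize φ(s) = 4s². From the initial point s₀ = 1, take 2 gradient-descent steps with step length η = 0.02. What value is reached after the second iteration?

φ′(s) = 8s
Step 1: φ′(1) = 8; s₁ = 1 − 0.02·8 = 0.84
Step 2: φ′(0.84) = 6.72; s₂ = 0.84 − 0.02·6.72 = 0.7056

0.7056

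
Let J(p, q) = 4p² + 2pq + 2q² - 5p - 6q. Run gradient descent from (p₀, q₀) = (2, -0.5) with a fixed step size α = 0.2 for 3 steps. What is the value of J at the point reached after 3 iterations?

∇J = (8p + 2q - 5, 2p + 4q - 6)
(p₁, q₁) = (2, -0.5) − 0.2·(10, -4) = (0, 0.3)
(p₂, q₂) = (0, 0.3) − 0.2·(-4.4, -4.8) = (0.88, 1.26)
(p₃, q₃) = (0.88, 1.26) − 0.2·(4.56, 0.8) = (-0.032, 1.1)
J(-0.032, 1.1) = -4.086304

-4.086304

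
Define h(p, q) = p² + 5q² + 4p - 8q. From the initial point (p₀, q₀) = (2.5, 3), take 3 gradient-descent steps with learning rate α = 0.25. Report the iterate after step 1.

∇h = (2p + 4, 10q - 8)
Step 1: at (2.5, 3), ∇h = (9, 22) → (2.5, 3) − 0.25·(9, 22) = (0.25, -2.5)

(0.25, -2.5)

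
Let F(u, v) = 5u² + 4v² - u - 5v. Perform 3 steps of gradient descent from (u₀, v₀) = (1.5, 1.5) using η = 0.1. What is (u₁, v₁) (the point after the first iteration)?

(0.1, 0.8)

∇F = (10u - 1, 8v - 5)
Step 1: at (1.5, 1.5), ∇F = (14, 7) → (1.5, 1.5) − 0.1·(14, 7) = (0.1, 0.8)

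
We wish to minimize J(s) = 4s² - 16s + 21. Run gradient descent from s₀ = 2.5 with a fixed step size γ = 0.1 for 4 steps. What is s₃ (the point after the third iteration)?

J′(s) = 8s - 16
s₁ = 2.5 − 0.1·4 = 2.1
s₂ = 2.1 − 0.1·0.8 = 2.02
s₃ = 2.02 − 0.1·0.16 = 2.004

2.004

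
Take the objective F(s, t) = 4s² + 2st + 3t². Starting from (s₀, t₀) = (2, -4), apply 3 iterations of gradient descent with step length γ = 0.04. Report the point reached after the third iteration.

(1.156224, -2.062336)

∇F = (8s + 2t, 2s + 6t)
(s₁, t₁) = (2, -4) − 0.04·(8, -20) = (1.68, -3.2)
(s₂, t₂) = (1.68, -3.2) − 0.04·(7.04, -15.84) = (1.3984, -2.5664)
(s₃, t₃) = (1.3984, -2.5664) − 0.04·(6.0544, -12.6016) = (1.156224, -2.062336)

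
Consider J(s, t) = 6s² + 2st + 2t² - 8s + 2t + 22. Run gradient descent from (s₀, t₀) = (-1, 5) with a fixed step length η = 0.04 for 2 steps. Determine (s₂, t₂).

(-0.328, 3.496)

∇J = (12s + 2t - 8, 2s + 4t + 2)
(s₁, t₁) = (-1, 5) − 0.04·(-10, 20) = (-0.6, 4.2)
(s₂, t₂) = (-0.6, 4.2) − 0.04·(-6.8, 17.6) = (-0.328, 3.496)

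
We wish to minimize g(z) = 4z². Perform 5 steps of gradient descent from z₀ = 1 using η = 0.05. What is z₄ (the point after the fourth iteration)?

g′(z) = 8z
Step 1: g′(1) = 8; z₁ = 1 − 0.05·8 = 0.6
Step 2: g′(0.6) = 4.8; z₂ = 0.6 − 0.05·4.8 = 0.36
Step 3: g′(0.36) = 2.88; z₃ = 0.36 − 0.05·2.88 = 0.216
Step 4: g′(0.216) = 1.728; z₄ = 0.216 − 0.05·1.728 = 0.1296

0.1296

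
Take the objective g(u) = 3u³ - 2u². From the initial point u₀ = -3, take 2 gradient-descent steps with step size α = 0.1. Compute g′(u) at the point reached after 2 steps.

g′(u) = 9u² - 4u
Step 1: g′(-3) = 93; u₁ = -3 − 0.1·93 = -12.3
Step 2: g′(-12.3) = 1410.81; u₂ = -12.3 − 0.1·1410.81 = -153.381
g′(u) at (-153.381) = 212345.104449

212345.104449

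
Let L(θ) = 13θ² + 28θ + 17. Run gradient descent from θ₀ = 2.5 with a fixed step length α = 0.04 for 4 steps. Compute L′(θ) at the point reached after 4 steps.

L′(θ) = 26θ + 28
θ₁ = 2.5 − 0.04·93 = -1.22
θ₂ = -1.22 − 0.04·(-3.72) = -1.0712
θ₃ = -1.0712 − 0.04·0.1488 = -1.077152
θ₄ = -1.077152 − 0.04·(-0.005952) = -1.07691392
L′(θ) at (-1.07691392) = 0.00023808

0.00023808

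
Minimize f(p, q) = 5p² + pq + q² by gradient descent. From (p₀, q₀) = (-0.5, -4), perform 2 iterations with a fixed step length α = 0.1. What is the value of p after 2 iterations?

∇f = (10p + q, p + 2q)
(p₁, q₁) = (-0.5, -4) − 0.1·(-9, -8.5) = (0.4, -3.15)
(p₂, q₂) = (0.4, -3.15) − 0.1·(0.85, -5.9) = (0.315, -2.56)
p = 0.315

0.315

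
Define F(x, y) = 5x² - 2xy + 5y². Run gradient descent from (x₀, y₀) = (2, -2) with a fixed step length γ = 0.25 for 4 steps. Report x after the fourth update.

32

∇F = (10x - 2y, -2x + 10y)
(x₁, y₁) = (2, -2) − 0.25·(24, -24) = (-4, 4)
(x₂, y₂) = (-4, 4) − 0.25·(-48, 48) = (8, -8)
(x₃, y₃) = (8, -8) − 0.25·(96, -96) = (-16, 16)
(x₄, y₄) = (-16, 16) − 0.25·(-192, 192) = (32, -32)
x = 32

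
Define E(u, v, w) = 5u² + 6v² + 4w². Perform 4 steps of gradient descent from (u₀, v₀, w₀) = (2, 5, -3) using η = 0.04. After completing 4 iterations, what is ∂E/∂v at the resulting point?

∇E = (10u, 12v, 8w)
Step 1: at (2, 5, -3), ∇E = (20, 60, -24) → (2, 5, -3) − 0.04·(20, 60, -24) = (1.2, 2.6, -2.04)
Step 2: at (1.2, 2.6, -2.04), ∇E = (12, 31.2, -16.32) → (1.2, 2.6, -2.04) − 0.04·(12, 31.2, -16.32) = (0.72, 1.352, -1.3872)
Step 3: at (0.72, 1.352, -1.3872), ∇E = (7.2, 16.224, -11.0976) → (0.72, 1.352, -1.3872) − 0.04·(7.2, 16.224, -11.0976) = (0.432, 0.70304, -0.943296)
Step 4: at (0.432, 0.70304, -0.943296), ∇E = (4.32, 8.43648, -7.546368) → (0.432, 0.70304, -0.943296) − 0.04·(4.32, 8.43648, -7.546368) = (0.2592, 0.3655808, -0.64144128)
∂E/∂v at (0.2592, 0.3655808, -0.64144128) = 4.3869696

4.3869696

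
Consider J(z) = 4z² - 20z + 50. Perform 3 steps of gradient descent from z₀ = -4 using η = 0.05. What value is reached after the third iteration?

J′(z) = 8z - 20
z₁ = -4 − 0.05·(-52) = -1.4
z₂ = -1.4 − 0.05·(-31.2) = 0.16
z₃ = 0.16 − 0.05·(-18.72) = 1.096

1.096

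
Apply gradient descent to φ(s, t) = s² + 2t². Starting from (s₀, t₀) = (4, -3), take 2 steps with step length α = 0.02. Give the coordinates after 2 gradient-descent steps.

(3.6864, -2.5392)

∇φ = (2s, 4t)
Step 1: at (4, -3), ∇φ = (8, -12) → (4, -3) − 0.02·(8, -12) = (3.84, -2.76)
Step 2: at (3.84, -2.76), ∇φ = (7.68, -11.04) → (3.84, -2.76) − 0.02·(7.68, -11.04) = (3.6864, -2.5392)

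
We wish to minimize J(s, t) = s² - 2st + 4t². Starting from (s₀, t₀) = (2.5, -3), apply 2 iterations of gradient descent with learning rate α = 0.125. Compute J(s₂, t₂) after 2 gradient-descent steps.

0.75390625

∇J = (2s - 2t, -2s + 8t)
Step 1: at (2.5, -3), ∇J = (11, -29) → (2.5, -3) − 0.125·(11, -29) = (1.125, 0.625)
Step 2: at (1.125, 0.625), ∇J = (1, 2.75) → (1.125, 0.625) − 0.125·(1, 2.75) = (1, 0.28125)
J(1, 0.28125) = 0.75390625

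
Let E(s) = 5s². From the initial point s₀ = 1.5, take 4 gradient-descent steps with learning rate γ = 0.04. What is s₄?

0.1944

E′(s) = 10s
Step 1: E′(1.5) = 15; s₁ = 1.5 − 0.04·15 = 0.9
Step 2: E′(0.9) = 9; s₂ = 0.9 − 0.04·9 = 0.54
Step 3: E′(0.54) = 5.4; s₃ = 0.54 − 0.04·5.4 = 0.324
Step 4: E′(0.324) = 3.24; s₄ = 0.324 − 0.04·3.24 = 0.1944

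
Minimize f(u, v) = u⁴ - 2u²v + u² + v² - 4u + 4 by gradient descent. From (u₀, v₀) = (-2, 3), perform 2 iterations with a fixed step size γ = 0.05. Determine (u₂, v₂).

∇f = (4u³ - 4uv + 2u - 4, -2u² + 2v)
Step 1: at (-2, 3), ∇f = (-16, -2) → (-2, 3) − 0.05·(-16, -2) = (-1.2, 3.1)
Step 2: at (-1.2, 3.1), ∇f = (1.568, 3.32) → (-1.2, 3.1) − 0.05·(1.568, 3.32) = (-1.2784, 2.934)

(-1.2784, 2.934)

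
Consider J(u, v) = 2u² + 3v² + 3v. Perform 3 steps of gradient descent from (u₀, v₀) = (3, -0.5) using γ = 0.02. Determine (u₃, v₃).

∇J = (4u, 6v + 3)
(u₁, v₁) = (3, -0.5) − 0.02·(12, 0) = (2.76, -0.5)
(u₂, v₂) = (2.76, -0.5) − 0.02·(11.04, 0) = (2.5392, -0.5)
(u₃, v₃) = (2.5392, -0.5) − 0.02·(10.1568, 0) = (2.336064, -0.5)

(2.336064, -0.5)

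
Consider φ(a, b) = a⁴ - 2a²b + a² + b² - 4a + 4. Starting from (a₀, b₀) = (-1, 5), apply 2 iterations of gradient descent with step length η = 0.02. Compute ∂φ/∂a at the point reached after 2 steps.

∇φ = (4a³ - 4ab + 2a - 4, -2a² + 2b)
Step 1: at (-1, 5), ∇φ = (10, 8) → (-1, 5) − 0.02·(10, 8) = (-1.2, 4.84)
Step 2: at (-1.2, 4.84), ∇φ = (9.92, 6.8) → (-1.2, 4.84) − 0.02·(9.92, 6.8) = (-1.3984, 4.704)
∂φ/∂a at (-1.3984, 4.704) = 8.577083408384

8.577083408384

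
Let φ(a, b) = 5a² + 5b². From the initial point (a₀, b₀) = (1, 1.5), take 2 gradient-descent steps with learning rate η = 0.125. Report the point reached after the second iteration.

∇φ = (10a, 10b)
(a₁, b₁) = (1, 1.5) − 0.125·(10, 15) = (-0.25, -0.375)
(a₂, b₂) = (-0.25, -0.375) − 0.125·(-2.5, -3.75) = (0.0625, 0.09375)

(0.0625, 0.09375)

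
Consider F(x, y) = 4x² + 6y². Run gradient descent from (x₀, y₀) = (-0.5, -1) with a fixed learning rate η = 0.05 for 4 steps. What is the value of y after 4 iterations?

-0.0256

∇F = (8x, 12y)
Step 1: at (-0.5, -1), ∇F = (-4, -12) → (-0.5, -1) − 0.05·(-4, -12) = (-0.3, -0.4)
Step 2: at (-0.3, -0.4), ∇F = (-2.4, -4.8) → (-0.3, -0.4) − 0.05·(-2.4, -4.8) = (-0.18, -0.16)
Step 3: at (-0.18, -0.16), ∇F = (-1.44, -1.92) → (-0.18, -0.16) − 0.05·(-1.44, -1.92) = (-0.108, -0.064)
Step 4: at (-0.108, -0.064), ∇F = (-0.864, -0.768) → (-0.108, -0.064) − 0.05·(-0.864, -0.768) = (-0.0648, -0.0256)
y = -0.0256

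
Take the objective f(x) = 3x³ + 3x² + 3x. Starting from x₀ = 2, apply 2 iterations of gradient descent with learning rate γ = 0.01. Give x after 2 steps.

f′(x) = 9x² + 6x + 3
Step 1: f′(2) = 51; x₁ = 2 − 0.01·51 = 1.49
Step 2: f′(1.49) = 31.9209; x₂ = 1.49 − 0.01·31.9209 = 1.170791

1.170791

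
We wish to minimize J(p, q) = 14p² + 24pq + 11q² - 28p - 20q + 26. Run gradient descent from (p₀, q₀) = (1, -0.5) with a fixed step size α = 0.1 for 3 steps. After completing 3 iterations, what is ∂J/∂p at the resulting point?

613.44

∇J = (28p + 24q - 28, 24p + 22q - 20)
Step 1: at (1, -0.5), ∇J = (-12, -7) → (1, -0.5) − 0.1·(-12, -7) = (2.2, 0.2)
Step 2: at (2.2, 0.2), ∇J = (38.4, 37.2) → (2.2, 0.2) − 0.1·(38.4, 37.2) = (-1.64, -3.52)
Step 3: at (-1.64, -3.52), ∇J = (-158.4, -136.8) → (-1.64, -3.52) − 0.1·(-158.4, -136.8) = (14.2, 10.16)
∂J/∂p at (14.2, 10.16) = 613.44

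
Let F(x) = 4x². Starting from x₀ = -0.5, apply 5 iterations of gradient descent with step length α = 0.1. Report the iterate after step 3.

-0.004

F′(x) = 8x
x₁ = -0.5 − 0.1·(-4) = -0.1
x₂ = -0.1 − 0.1·(-0.8) = -0.02
x₃ = -0.02 − 0.1·(-0.16) = -0.004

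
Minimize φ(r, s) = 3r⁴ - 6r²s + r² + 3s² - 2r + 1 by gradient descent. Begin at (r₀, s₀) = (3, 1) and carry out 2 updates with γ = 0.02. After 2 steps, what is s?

∇φ = (12r³ - 12rs + 2r - 2, -6r² + 6s)
(r₁, s₁) = (3, 1) − 0.02·(292, -48) = (-2.84, 1.96)
(r₂, s₂) = (-2.84, 1.96) − 0.02·(-215.758848, -36.6336) = (1.47517696, 2.692672)
s = 2.692672

2.692672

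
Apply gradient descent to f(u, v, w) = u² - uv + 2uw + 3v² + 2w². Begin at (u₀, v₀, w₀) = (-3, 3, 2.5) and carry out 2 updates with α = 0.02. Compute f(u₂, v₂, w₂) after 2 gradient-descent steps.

26.72530608

∇f = (2u - v + 2w, -u + 6v, 2u + 4w)
(u₁, v₁, w₁) = (-3, 3, 2.5) − 0.02·(-4, 21, 4) = (-2.92, 2.58, 2.42)
(u₂, v₂, w₂) = (-2.92, 2.58, 2.42) − 0.02·(-3.58, 18.4, 3.84) = (-2.8484, 2.212, 2.3432)
f(-2.8484, 2.212, 2.3432) = 26.72530608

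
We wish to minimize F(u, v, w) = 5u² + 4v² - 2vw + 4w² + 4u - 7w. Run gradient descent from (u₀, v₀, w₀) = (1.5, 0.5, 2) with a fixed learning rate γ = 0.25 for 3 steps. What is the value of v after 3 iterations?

1.5

∇F = (10u + 4, 8v - 2w, -2v + 8w - 7)
Step 1: at (1.5, 0.5, 2), ∇F = (19, 0, 8) → (1.5, 0.5, 2) − 0.25·(19, 0, 8) = (-3.25, 0.5, 0)
Step 2: at (-3.25, 0.5, 0), ∇F = (-28.5, 4, -8) → (-3.25, 0.5, 0) − 0.25·(-28.5, 4, -8) = (3.875, -0.5, 2)
Step 3: at (3.875, -0.5, 2), ∇F = (42.75, -8, 10) → (3.875, -0.5, 2) − 0.25·(42.75, -8, 10) = (-6.8125, 1.5, -0.5)
v = 1.5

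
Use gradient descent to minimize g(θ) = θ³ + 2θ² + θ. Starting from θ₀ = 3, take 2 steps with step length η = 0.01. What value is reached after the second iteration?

2.2832

g′(θ) = 3θ² + 4θ + 1
θ₁ = 3 − 0.01·40 = 2.6
θ₂ = 2.6 − 0.01·31.68 = 2.2832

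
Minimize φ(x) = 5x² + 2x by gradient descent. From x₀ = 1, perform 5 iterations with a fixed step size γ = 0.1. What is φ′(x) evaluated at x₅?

φ′(x) = 10x + 2
Step 1: φ′(1) = 12; x₁ = 1 − 0.1·12 = -0.2
Step 2: φ′(-0.2) = 0; x₂ = -0.2 − 0.1·0 = -0.2
Step 3: φ′(-0.2) = 0; x₃ = -0.2 − 0.1·0 = -0.2
Step 4: φ′(-0.2) = 0; x₄ = -0.2 − 0.1·0 = -0.2
Step 5: φ′(-0.2) = 0; x₅ = -0.2 − 0.1·0 = -0.2
φ′(x) at (-0.2) = 0

0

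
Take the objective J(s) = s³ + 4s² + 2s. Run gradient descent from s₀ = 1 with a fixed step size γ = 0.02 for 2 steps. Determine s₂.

J′(s) = 3s² + 8s + 2
Step 1: J′(1) = 13; s₁ = 1 − 0.02·13 = 0.74
Step 2: J′(0.74) = 9.5628; s₂ = 0.74 − 0.02·9.5628 = 0.548744

0.548744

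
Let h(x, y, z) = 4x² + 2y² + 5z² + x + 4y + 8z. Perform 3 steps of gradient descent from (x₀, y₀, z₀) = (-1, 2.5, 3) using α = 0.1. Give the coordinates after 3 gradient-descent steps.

∇h = (8x + 1, 4y + 4, 10z + 8)
(x₁, y₁, z₁) = (-1, 2.5, 3) − 0.1·(-7, 14, 38) = (-0.3, 1.1, -0.8)
(x₂, y₂, z₂) = (-0.3, 1.1, -0.8) − 0.1·(-1.4, 8.4, 0) = (-0.16, 0.26, -0.8)
(x₃, y₃, z₃) = (-0.16, 0.26, -0.8) − 0.1·(-0.28, 5.04, 0) = (-0.132, -0.244, -0.8)

(-0.132, -0.244, -0.8)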